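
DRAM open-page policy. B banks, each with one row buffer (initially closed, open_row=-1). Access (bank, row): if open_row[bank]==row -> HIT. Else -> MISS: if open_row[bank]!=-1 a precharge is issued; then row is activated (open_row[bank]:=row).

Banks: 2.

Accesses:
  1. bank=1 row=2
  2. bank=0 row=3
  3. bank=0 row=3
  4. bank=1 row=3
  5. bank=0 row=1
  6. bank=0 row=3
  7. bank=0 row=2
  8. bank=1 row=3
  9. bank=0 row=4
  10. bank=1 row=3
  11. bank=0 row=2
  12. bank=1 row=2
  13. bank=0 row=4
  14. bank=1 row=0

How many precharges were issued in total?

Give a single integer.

Answer: 9

Derivation:
Acc 1: bank1 row2 -> MISS (open row2); precharges=0
Acc 2: bank0 row3 -> MISS (open row3); precharges=0
Acc 3: bank0 row3 -> HIT
Acc 4: bank1 row3 -> MISS (open row3); precharges=1
Acc 5: bank0 row1 -> MISS (open row1); precharges=2
Acc 6: bank0 row3 -> MISS (open row3); precharges=3
Acc 7: bank0 row2 -> MISS (open row2); precharges=4
Acc 8: bank1 row3 -> HIT
Acc 9: bank0 row4 -> MISS (open row4); precharges=5
Acc 10: bank1 row3 -> HIT
Acc 11: bank0 row2 -> MISS (open row2); precharges=6
Acc 12: bank1 row2 -> MISS (open row2); precharges=7
Acc 13: bank0 row4 -> MISS (open row4); precharges=8
Acc 14: bank1 row0 -> MISS (open row0); precharges=9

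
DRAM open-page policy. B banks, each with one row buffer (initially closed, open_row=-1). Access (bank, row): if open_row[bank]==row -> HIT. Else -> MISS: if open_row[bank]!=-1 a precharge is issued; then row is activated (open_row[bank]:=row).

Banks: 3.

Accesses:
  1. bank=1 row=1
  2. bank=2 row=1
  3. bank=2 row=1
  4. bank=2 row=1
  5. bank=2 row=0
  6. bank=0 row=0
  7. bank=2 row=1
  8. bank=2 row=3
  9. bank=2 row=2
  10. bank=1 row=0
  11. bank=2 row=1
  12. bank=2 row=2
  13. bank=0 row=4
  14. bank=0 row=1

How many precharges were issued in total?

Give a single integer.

Answer: 9

Derivation:
Acc 1: bank1 row1 -> MISS (open row1); precharges=0
Acc 2: bank2 row1 -> MISS (open row1); precharges=0
Acc 3: bank2 row1 -> HIT
Acc 4: bank2 row1 -> HIT
Acc 5: bank2 row0 -> MISS (open row0); precharges=1
Acc 6: bank0 row0 -> MISS (open row0); precharges=1
Acc 7: bank2 row1 -> MISS (open row1); precharges=2
Acc 8: bank2 row3 -> MISS (open row3); precharges=3
Acc 9: bank2 row2 -> MISS (open row2); precharges=4
Acc 10: bank1 row0 -> MISS (open row0); precharges=5
Acc 11: bank2 row1 -> MISS (open row1); precharges=6
Acc 12: bank2 row2 -> MISS (open row2); precharges=7
Acc 13: bank0 row4 -> MISS (open row4); precharges=8
Acc 14: bank0 row1 -> MISS (open row1); precharges=9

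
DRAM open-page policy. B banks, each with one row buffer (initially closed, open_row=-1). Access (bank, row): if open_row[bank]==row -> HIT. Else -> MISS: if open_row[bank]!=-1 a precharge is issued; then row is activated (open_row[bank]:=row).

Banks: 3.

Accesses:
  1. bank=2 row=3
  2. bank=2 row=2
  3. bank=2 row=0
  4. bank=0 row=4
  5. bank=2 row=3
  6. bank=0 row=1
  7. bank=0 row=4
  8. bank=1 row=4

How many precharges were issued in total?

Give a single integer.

Acc 1: bank2 row3 -> MISS (open row3); precharges=0
Acc 2: bank2 row2 -> MISS (open row2); precharges=1
Acc 3: bank2 row0 -> MISS (open row0); precharges=2
Acc 4: bank0 row4 -> MISS (open row4); precharges=2
Acc 5: bank2 row3 -> MISS (open row3); precharges=3
Acc 6: bank0 row1 -> MISS (open row1); precharges=4
Acc 7: bank0 row4 -> MISS (open row4); precharges=5
Acc 8: bank1 row4 -> MISS (open row4); precharges=5

Answer: 5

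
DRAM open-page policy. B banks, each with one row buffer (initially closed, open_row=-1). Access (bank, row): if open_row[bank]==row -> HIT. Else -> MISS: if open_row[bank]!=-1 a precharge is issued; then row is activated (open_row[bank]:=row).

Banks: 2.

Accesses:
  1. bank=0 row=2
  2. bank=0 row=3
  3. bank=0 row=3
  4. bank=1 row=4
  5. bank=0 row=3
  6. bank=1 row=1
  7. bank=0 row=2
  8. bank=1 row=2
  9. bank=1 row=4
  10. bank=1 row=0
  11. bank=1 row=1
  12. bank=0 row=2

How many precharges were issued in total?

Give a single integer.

Answer: 7

Derivation:
Acc 1: bank0 row2 -> MISS (open row2); precharges=0
Acc 2: bank0 row3 -> MISS (open row3); precharges=1
Acc 3: bank0 row3 -> HIT
Acc 4: bank1 row4 -> MISS (open row4); precharges=1
Acc 5: bank0 row3 -> HIT
Acc 6: bank1 row1 -> MISS (open row1); precharges=2
Acc 7: bank0 row2 -> MISS (open row2); precharges=3
Acc 8: bank1 row2 -> MISS (open row2); precharges=4
Acc 9: bank1 row4 -> MISS (open row4); precharges=5
Acc 10: bank1 row0 -> MISS (open row0); precharges=6
Acc 11: bank1 row1 -> MISS (open row1); precharges=7
Acc 12: bank0 row2 -> HIT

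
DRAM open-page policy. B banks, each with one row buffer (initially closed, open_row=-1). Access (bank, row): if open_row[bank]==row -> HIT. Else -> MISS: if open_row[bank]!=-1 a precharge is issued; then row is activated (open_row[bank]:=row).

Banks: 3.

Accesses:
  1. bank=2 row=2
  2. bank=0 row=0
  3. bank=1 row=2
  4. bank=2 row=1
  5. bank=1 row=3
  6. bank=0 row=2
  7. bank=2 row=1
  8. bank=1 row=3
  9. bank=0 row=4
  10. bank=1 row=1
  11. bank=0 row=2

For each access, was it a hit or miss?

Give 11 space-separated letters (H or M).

Answer: M M M M M M H H M M M

Derivation:
Acc 1: bank2 row2 -> MISS (open row2); precharges=0
Acc 2: bank0 row0 -> MISS (open row0); precharges=0
Acc 3: bank1 row2 -> MISS (open row2); precharges=0
Acc 4: bank2 row1 -> MISS (open row1); precharges=1
Acc 5: bank1 row3 -> MISS (open row3); precharges=2
Acc 6: bank0 row2 -> MISS (open row2); precharges=3
Acc 7: bank2 row1 -> HIT
Acc 8: bank1 row3 -> HIT
Acc 9: bank0 row4 -> MISS (open row4); precharges=4
Acc 10: bank1 row1 -> MISS (open row1); precharges=5
Acc 11: bank0 row2 -> MISS (open row2); precharges=6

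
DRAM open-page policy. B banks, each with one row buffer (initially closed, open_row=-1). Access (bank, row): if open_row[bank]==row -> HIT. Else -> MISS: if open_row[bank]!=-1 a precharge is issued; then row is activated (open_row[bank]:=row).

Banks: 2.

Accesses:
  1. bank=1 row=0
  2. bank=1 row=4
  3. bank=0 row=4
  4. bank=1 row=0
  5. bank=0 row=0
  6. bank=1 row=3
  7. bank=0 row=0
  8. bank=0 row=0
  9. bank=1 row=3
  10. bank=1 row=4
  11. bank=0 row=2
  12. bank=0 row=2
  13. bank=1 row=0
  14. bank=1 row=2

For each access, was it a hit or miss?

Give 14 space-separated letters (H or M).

Answer: M M M M M M H H H M M H M M

Derivation:
Acc 1: bank1 row0 -> MISS (open row0); precharges=0
Acc 2: bank1 row4 -> MISS (open row4); precharges=1
Acc 3: bank0 row4 -> MISS (open row4); precharges=1
Acc 4: bank1 row0 -> MISS (open row0); precharges=2
Acc 5: bank0 row0 -> MISS (open row0); precharges=3
Acc 6: bank1 row3 -> MISS (open row3); precharges=4
Acc 7: bank0 row0 -> HIT
Acc 8: bank0 row0 -> HIT
Acc 9: bank1 row3 -> HIT
Acc 10: bank1 row4 -> MISS (open row4); precharges=5
Acc 11: bank0 row2 -> MISS (open row2); precharges=6
Acc 12: bank0 row2 -> HIT
Acc 13: bank1 row0 -> MISS (open row0); precharges=7
Acc 14: bank1 row2 -> MISS (open row2); precharges=8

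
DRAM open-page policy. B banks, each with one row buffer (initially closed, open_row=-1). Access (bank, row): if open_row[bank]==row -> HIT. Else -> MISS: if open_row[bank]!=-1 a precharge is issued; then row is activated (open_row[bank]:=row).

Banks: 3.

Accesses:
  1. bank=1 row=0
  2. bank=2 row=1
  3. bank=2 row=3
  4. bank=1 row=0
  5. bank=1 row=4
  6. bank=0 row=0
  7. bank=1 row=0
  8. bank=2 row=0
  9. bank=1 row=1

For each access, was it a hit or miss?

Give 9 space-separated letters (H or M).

Acc 1: bank1 row0 -> MISS (open row0); precharges=0
Acc 2: bank2 row1 -> MISS (open row1); precharges=0
Acc 3: bank2 row3 -> MISS (open row3); precharges=1
Acc 4: bank1 row0 -> HIT
Acc 5: bank1 row4 -> MISS (open row4); precharges=2
Acc 6: bank0 row0 -> MISS (open row0); precharges=2
Acc 7: bank1 row0 -> MISS (open row0); precharges=3
Acc 8: bank2 row0 -> MISS (open row0); precharges=4
Acc 9: bank1 row1 -> MISS (open row1); precharges=5

Answer: M M M H M M M M M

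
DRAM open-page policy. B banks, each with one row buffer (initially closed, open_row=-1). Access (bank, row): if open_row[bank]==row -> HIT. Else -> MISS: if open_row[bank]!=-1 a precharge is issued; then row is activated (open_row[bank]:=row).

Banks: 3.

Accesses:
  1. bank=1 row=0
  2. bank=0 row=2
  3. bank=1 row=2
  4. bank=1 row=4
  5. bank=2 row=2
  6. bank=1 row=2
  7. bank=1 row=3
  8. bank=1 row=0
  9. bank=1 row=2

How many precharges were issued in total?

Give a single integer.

Acc 1: bank1 row0 -> MISS (open row0); precharges=0
Acc 2: bank0 row2 -> MISS (open row2); precharges=0
Acc 3: bank1 row2 -> MISS (open row2); precharges=1
Acc 4: bank1 row4 -> MISS (open row4); precharges=2
Acc 5: bank2 row2 -> MISS (open row2); precharges=2
Acc 6: bank1 row2 -> MISS (open row2); precharges=3
Acc 7: bank1 row3 -> MISS (open row3); precharges=4
Acc 8: bank1 row0 -> MISS (open row0); precharges=5
Acc 9: bank1 row2 -> MISS (open row2); precharges=6

Answer: 6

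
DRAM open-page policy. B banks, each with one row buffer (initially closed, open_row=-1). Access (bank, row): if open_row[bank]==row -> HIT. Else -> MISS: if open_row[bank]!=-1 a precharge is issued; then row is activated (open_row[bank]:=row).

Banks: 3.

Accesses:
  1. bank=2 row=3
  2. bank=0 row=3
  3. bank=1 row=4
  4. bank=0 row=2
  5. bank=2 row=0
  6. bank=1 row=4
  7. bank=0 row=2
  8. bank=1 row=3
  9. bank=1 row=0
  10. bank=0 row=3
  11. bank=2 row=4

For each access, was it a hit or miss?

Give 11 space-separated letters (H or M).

Acc 1: bank2 row3 -> MISS (open row3); precharges=0
Acc 2: bank0 row3 -> MISS (open row3); precharges=0
Acc 3: bank1 row4 -> MISS (open row4); precharges=0
Acc 4: bank0 row2 -> MISS (open row2); precharges=1
Acc 5: bank2 row0 -> MISS (open row0); precharges=2
Acc 6: bank1 row4 -> HIT
Acc 7: bank0 row2 -> HIT
Acc 8: bank1 row3 -> MISS (open row3); precharges=3
Acc 9: bank1 row0 -> MISS (open row0); precharges=4
Acc 10: bank0 row3 -> MISS (open row3); precharges=5
Acc 11: bank2 row4 -> MISS (open row4); precharges=6

Answer: M M M M M H H M M M M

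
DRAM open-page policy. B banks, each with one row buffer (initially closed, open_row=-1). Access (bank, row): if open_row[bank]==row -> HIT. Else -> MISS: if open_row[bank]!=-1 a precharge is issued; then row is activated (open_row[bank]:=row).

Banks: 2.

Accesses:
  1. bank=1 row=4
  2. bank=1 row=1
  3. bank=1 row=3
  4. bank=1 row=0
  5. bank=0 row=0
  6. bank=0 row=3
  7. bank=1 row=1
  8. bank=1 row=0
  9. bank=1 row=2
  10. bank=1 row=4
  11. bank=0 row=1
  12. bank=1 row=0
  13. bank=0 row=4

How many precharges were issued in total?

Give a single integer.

Acc 1: bank1 row4 -> MISS (open row4); precharges=0
Acc 2: bank1 row1 -> MISS (open row1); precharges=1
Acc 3: bank1 row3 -> MISS (open row3); precharges=2
Acc 4: bank1 row0 -> MISS (open row0); precharges=3
Acc 5: bank0 row0 -> MISS (open row0); precharges=3
Acc 6: bank0 row3 -> MISS (open row3); precharges=4
Acc 7: bank1 row1 -> MISS (open row1); precharges=5
Acc 8: bank1 row0 -> MISS (open row0); precharges=6
Acc 9: bank1 row2 -> MISS (open row2); precharges=7
Acc 10: bank1 row4 -> MISS (open row4); precharges=8
Acc 11: bank0 row1 -> MISS (open row1); precharges=9
Acc 12: bank1 row0 -> MISS (open row0); precharges=10
Acc 13: bank0 row4 -> MISS (open row4); precharges=11

Answer: 11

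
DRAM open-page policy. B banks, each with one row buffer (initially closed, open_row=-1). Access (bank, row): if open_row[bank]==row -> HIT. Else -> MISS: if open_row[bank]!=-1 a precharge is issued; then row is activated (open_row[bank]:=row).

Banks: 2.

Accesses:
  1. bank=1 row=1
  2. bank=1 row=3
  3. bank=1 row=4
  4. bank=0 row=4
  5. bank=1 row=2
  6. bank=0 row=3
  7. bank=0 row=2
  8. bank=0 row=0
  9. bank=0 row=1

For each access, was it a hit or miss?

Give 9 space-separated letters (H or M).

Acc 1: bank1 row1 -> MISS (open row1); precharges=0
Acc 2: bank1 row3 -> MISS (open row3); precharges=1
Acc 3: bank1 row4 -> MISS (open row4); precharges=2
Acc 4: bank0 row4 -> MISS (open row4); precharges=2
Acc 5: bank1 row2 -> MISS (open row2); precharges=3
Acc 6: bank0 row3 -> MISS (open row3); precharges=4
Acc 7: bank0 row2 -> MISS (open row2); precharges=5
Acc 8: bank0 row0 -> MISS (open row0); precharges=6
Acc 9: bank0 row1 -> MISS (open row1); precharges=7

Answer: M M M M M M M M M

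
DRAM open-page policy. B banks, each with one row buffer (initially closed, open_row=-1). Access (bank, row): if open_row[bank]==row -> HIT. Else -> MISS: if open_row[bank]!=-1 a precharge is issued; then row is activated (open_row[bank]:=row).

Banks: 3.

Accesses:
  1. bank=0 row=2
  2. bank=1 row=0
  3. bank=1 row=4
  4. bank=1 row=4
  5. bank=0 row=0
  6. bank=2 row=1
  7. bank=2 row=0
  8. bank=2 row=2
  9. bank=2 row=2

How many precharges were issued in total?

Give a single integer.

Acc 1: bank0 row2 -> MISS (open row2); precharges=0
Acc 2: bank1 row0 -> MISS (open row0); precharges=0
Acc 3: bank1 row4 -> MISS (open row4); precharges=1
Acc 4: bank1 row4 -> HIT
Acc 5: bank0 row0 -> MISS (open row0); precharges=2
Acc 6: bank2 row1 -> MISS (open row1); precharges=2
Acc 7: bank2 row0 -> MISS (open row0); precharges=3
Acc 8: bank2 row2 -> MISS (open row2); precharges=4
Acc 9: bank2 row2 -> HIT

Answer: 4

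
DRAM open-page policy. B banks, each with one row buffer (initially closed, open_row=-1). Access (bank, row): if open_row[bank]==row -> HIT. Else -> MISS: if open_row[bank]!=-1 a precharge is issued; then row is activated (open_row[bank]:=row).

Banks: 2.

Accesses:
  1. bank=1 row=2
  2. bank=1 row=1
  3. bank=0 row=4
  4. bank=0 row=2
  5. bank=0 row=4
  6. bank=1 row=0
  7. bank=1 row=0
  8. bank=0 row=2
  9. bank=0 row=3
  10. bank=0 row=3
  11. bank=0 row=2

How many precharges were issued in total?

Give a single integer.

Acc 1: bank1 row2 -> MISS (open row2); precharges=0
Acc 2: bank1 row1 -> MISS (open row1); precharges=1
Acc 3: bank0 row4 -> MISS (open row4); precharges=1
Acc 4: bank0 row2 -> MISS (open row2); precharges=2
Acc 5: bank0 row4 -> MISS (open row4); precharges=3
Acc 6: bank1 row0 -> MISS (open row0); precharges=4
Acc 7: bank1 row0 -> HIT
Acc 8: bank0 row2 -> MISS (open row2); precharges=5
Acc 9: bank0 row3 -> MISS (open row3); precharges=6
Acc 10: bank0 row3 -> HIT
Acc 11: bank0 row2 -> MISS (open row2); precharges=7

Answer: 7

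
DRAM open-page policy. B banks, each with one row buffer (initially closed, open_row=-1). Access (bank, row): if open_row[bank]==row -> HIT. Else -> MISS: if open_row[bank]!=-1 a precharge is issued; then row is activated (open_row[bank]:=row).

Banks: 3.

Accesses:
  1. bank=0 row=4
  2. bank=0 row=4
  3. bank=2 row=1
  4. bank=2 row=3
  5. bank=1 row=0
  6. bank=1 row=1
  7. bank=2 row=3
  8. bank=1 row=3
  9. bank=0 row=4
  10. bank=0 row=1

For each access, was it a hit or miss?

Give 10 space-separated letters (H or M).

Acc 1: bank0 row4 -> MISS (open row4); precharges=0
Acc 2: bank0 row4 -> HIT
Acc 3: bank2 row1 -> MISS (open row1); precharges=0
Acc 4: bank2 row3 -> MISS (open row3); precharges=1
Acc 5: bank1 row0 -> MISS (open row0); precharges=1
Acc 6: bank1 row1 -> MISS (open row1); precharges=2
Acc 7: bank2 row3 -> HIT
Acc 8: bank1 row3 -> MISS (open row3); precharges=3
Acc 9: bank0 row4 -> HIT
Acc 10: bank0 row1 -> MISS (open row1); precharges=4

Answer: M H M M M M H M H M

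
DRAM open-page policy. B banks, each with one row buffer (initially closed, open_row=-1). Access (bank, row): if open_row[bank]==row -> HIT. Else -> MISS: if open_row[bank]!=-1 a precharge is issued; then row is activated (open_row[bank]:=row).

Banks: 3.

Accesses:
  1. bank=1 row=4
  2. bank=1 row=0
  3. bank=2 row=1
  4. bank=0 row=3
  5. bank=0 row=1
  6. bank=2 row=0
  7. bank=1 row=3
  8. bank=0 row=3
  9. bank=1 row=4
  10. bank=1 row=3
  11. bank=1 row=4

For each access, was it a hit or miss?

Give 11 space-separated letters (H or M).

Answer: M M M M M M M M M M M

Derivation:
Acc 1: bank1 row4 -> MISS (open row4); precharges=0
Acc 2: bank1 row0 -> MISS (open row0); precharges=1
Acc 3: bank2 row1 -> MISS (open row1); precharges=1
Acc 4: bank0 row3 -> MISS (open row3); precharges=1
Acc 5: bank0 row1 -> MISS (open row1); precharges=2
Acc 6: bank2 row0 -> MISS (open row0); precharges=3
Acc 7: bank1 row3 -> MISS (open row3); precharges=4
Acc 8: bank0 row3 -> MISS (open row3); precharges=5
Acc 9: bank1 row4 -> MISS (open row4); precharges=6
Acc 10: bank1 row3 -> MISS (open row3); precharges=7
Acc 11: bank1 row4 -> MISS (open row4); precharges=8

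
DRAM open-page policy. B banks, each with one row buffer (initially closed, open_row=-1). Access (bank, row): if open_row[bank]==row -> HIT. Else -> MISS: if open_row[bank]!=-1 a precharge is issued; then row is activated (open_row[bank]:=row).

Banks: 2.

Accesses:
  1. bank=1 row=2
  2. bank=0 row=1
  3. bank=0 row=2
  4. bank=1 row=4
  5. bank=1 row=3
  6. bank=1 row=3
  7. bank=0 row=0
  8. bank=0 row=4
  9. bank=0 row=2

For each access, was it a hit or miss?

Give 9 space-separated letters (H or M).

Answer: M M M M M H M M M

Derivation:
Acc 1: bank1 row2 -> MISS (open row2); precharges=0
Acc 2: bank0 row1 -> MISS (open row1); precharges=0
Acc 3: bank0 row2 -> MISS (open row2); precharges=1
Acc 4: bank1 row4 -> MISS (open row4); precharges=2
Acc 5: bank1 row3 -> MISS (open row3); precharges=3
Acc 6: bank1 row3 -> HIT
Acc 7: bank0 row0 -> MISS (open row0); precharges=4
Acc 8: bank0 row4 -> MISS (open row4); precharges=5
Acc 9: bank0 row2 -> MISS (open row2); precharges=6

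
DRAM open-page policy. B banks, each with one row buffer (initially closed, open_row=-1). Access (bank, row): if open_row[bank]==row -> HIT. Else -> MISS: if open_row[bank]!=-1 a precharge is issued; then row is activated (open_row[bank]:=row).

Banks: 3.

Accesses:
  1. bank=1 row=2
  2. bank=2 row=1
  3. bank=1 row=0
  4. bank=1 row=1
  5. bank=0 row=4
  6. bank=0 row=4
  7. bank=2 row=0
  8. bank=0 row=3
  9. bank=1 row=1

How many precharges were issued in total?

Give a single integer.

Answer: 4

Derivation:
Acc 1: bank1 row2 -> MISS (open row2); precharges=0
Acc 2: bank2 row1 -> MISS (open row1); precharges=0
Acc 3: bank1 row0 -> MISS (open row0); precharges=1
Acc 4: bank1 row1 -> MISS (open row1); precharges=2
Acc 5: bank0 row4 -> MISS (open row4); precharges=2
Acc 6: bank0 row4 -> HIT
Acc 7: bank2 row0 -> MISS (open row0); precharges=3
Acc 8: bank0 row3 -> MISS (open row3); precharges=4
Acc 9: bank1 row1 -> HIT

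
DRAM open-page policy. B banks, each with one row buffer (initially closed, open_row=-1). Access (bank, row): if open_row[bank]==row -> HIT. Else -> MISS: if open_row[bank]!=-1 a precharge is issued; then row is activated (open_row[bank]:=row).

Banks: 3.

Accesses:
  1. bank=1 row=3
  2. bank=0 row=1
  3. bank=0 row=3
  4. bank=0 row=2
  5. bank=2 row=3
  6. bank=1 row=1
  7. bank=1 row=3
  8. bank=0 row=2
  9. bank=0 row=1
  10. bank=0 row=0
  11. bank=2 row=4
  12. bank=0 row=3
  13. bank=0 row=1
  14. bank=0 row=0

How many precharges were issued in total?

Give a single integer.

Answer: 10

Derivation:
Acc 1: bank1 row3 -> MISS (open row3); precharges=0
Acc 2: bank0 row1 -> MISS (open row1); precharges=0
Acc 3: bank0 row3 -> MISS (open row3); precharges=1
Acc 4: bank0 row2 -> MISS (open row2); precharges=2
Acc 5: bank2 row3 -> MISS (open row3); precharges=2
Acc 6: bank1 row1 -> MISS (open row1); precharges=3
Acc 7: bank1 row3 -> MISS (open row3); precharges=4
Acc 8: bank0 row2 -> HIT
Acc 9: bank0 row1 -> MISS (open row1); precharges=5
Acc 10: bank0 row0 -> MISS (open row0); precharges=6
Acc 11: bank2 row4 -> MISS (open row4); precharges=7
Acc 12: bank0 row3 -> MISS (open row3); precharges=8
Acc 13: bank0 row1 -> MISS (open row1); precharges=9
Acc 14: bank0 row0 -> MISS (open row0); precharges=10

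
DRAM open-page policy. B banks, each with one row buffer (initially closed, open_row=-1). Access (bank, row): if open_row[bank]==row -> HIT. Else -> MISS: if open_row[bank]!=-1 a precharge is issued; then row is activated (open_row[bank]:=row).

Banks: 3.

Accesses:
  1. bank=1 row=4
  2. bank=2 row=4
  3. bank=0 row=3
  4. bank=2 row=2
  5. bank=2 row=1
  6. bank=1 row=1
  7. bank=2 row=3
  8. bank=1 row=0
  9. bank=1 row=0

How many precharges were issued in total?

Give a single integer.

Acc 1: bank1 row4 -> MISS (open row4); precharges=0
Acc 2: bank2 row4 -> MISS (open row4); precharges=0
Acc 3: bank0 row3 -> MISS (open row3); precharges=0
Acc 4: bank2 row2 -> MISS (open row2); precharges=1
Acc 5: bank2 row1 -> MISS (open row1); precharges=2
Acc 6: bank1 row1 -> MISS (open row1); precharges=3
Acc 7: bank2 row3 -> MISS (open row3); precharges=4
Acc 8: bank1 row0 -> MISS (open row0); precharges=5
Acc 9: bank1 row0 -> HIT

Answer: 5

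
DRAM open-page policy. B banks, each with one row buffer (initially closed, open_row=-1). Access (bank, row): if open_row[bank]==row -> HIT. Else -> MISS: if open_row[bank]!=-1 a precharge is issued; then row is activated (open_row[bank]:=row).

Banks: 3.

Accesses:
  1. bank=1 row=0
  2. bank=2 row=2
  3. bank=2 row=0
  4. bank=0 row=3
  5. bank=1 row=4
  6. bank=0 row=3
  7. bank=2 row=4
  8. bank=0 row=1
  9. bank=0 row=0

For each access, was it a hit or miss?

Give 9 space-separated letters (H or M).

Acc 1: bank1 row0 -> MISS (open row0); precharges=0
Acc 2: bank2 row2 -> MISS (open row2); precharges=0
Acc 3: bank2 row0 -> MISS (open row0); precharges=1
Acc 4: bank0 row3 -> MISS (open row3); precharges=1
Acc 5: bank1 row4 -> MISS (open row4); precharges=2
Acc 6: bank0 row3 -> HIT
Acc 7: bank2 row4 -> MISS (open row4); precharges=3
Acc 8: bank0 row1 -> MISS (open row1); precharges=4
Acc 9: bank0 row0 -> MISS (open row0); precharges=5

Answer: M M M M M H M M M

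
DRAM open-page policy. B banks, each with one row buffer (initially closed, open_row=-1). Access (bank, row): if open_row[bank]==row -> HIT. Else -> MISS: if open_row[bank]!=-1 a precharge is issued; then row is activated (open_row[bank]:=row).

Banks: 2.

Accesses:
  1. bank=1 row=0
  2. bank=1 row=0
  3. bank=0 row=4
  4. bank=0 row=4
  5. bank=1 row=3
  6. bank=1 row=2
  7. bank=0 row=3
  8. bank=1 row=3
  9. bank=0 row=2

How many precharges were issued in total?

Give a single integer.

Answer: 5

Derivation:
Acc 1: bank1 row0 -> MISS (open row0); precharges=0
Acc 2: bank1 row0 -> HIT
Acc 3: bank0 row4 -> MISS (open row4); precharges=0
Acc 4: bank0 row4 -> HIT
Acc 5: bank1 row3 -> MISS (open row3); precharges=1
Acc 6: bank1 row2 -> MISS (open row2); precharges=2
Acc 7: bank0 row3 -> MISS (open row3); precharges=3
Acc 8: bank1 row3 -> MISS (open row3); precharges=4
Acc 9: bank0 row2 -> MISS (open row2); precharges=5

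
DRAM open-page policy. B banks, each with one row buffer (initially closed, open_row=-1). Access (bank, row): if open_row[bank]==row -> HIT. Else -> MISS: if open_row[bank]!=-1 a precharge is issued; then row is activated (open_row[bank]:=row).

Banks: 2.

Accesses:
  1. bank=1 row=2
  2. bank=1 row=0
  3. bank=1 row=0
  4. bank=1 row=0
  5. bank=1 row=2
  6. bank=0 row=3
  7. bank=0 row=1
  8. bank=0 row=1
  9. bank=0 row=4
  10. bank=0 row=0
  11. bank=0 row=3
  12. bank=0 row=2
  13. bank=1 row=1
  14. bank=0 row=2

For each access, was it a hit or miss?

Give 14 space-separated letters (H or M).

Acc 1: bank1 row2 -> MISS (open row2); precharges=0
Acc 2: bank1 row0 -> MISS (open row0); precharges=1
Acc 3: bank1 row0 -> HIT
Acc 4: bank1 row0 -> HIT
Acc 5: bank1 row2 -> MISS (open row2); precharges=2
Acc 6: bank0 row3 -> MISS (open row3); precharges=2
Acc 7: bank0 row1 -> MISS (open row1); precharges=3
Acc 8: bank0 row1 -> HIT
Acc 9: bank0 row4 -> MISS (open row4); precharges=4
Acc 10: bank0 row0 -> MISS (open row0); precharges=5
Acc 11: bank0 row3 -> MISS (open row3); precharges=6
Acc 12: bank0 row2 -> MISS (open row2); precharges=7
Acc 13: bank1 row1 -> MISS (open row1); precharges=8
Acc 14: bank0 row2 -> HIT

Answer: M M H H M M M H M M M M M H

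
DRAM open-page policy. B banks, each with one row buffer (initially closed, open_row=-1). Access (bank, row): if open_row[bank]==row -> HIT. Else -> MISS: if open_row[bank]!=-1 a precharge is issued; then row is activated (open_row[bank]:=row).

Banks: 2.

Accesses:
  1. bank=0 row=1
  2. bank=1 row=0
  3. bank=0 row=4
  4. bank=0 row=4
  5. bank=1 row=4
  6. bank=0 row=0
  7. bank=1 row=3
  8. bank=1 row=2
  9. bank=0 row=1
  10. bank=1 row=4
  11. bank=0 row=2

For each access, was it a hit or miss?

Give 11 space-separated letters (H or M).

Acc 1: bank0 row1 -> MISS (open row1); precharges=0
Acc 2: bank1 row0 -> MISS (open row0); precharges=0
Acc 3: bank0 row4 -> MISS (open row4); precharges=1
Acc 4: bank0 row4 -> HIT
Acc 5: bank1 row4 -> MISS (open row4); precharges=2
Acc 6: bank0 row0 -> MISS (open row0); precharges=3
Acc 7: bank1 row3 -> MISS (open row3); precharges=4
Acc 8: bank1 row2 -> MISS (open row2); precharges=5
Acc 9: bank0 row1 -> MISS (open row1); precharges=6
Acc 10: bank1 row4 -> MISS (open row4); precharges=7
Acc 11: bank0 row2 -> MISS (open row2); precharges=8

Answer: M M M H M M M M M M M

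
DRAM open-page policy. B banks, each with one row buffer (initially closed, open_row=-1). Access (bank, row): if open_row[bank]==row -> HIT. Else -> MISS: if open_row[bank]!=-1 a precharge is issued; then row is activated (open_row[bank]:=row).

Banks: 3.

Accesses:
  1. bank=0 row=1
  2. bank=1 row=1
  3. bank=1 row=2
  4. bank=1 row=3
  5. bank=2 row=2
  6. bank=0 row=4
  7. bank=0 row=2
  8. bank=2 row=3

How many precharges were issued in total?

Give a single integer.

Acc 1: bank0 row1 -> MISS (open row1); precharges=0
Acc 2: bank1 row1 -> MISS (open row1); precharges=0
Acc 3: bank1 row2 -> MISS (open row2); precharges=1
Acc 4: bank1 row3 -> MISS (open row3); precharges=2
Acc 5: bank2 row2 -> MISS (open row2); precharges=2
Acc 6: bank0 row4 -> MISS (open row4); precharges=3
Acc 7: bank0 row2 -> MISS (open row2); precharges=4
Acc 8: bank2 row3 -> MISS (open row3); precharges=5

Answer: 5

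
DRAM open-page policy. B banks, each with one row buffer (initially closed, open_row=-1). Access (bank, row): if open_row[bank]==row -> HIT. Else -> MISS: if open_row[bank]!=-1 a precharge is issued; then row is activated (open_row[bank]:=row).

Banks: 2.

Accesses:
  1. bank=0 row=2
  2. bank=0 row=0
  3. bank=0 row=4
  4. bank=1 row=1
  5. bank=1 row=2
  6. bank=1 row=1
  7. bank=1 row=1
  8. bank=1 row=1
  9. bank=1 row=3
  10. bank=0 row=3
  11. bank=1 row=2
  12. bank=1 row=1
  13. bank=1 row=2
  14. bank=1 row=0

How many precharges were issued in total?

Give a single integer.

Answer: 10

Derivation:
Acc 1: bank0 row2 -> MISS (open row2); precharges=0
Acc 2: bank0 row0 -> MISS (open row0); precharges=1
Acc 3: bank0 row4 -> MISS (open row4); precharges=2
Acc 4: bank1 row1 -> MISS (open row1); precharges=2
Acc 5: bank1 row2 -> MISS (open row2); precharges=3
Acc 6: bank1 row1 -> MISS (open row1); precharges=4
Acc 7: bank1 row1 -> HIT
Acc 8: bank1 row1 -> HIT
Acc 9: bank1 row3 -> MISS (open row3); precharges=5
Acc 10: bank0 row3 -> MISS (open row3); precharges=6
Acc 11: bank1 row2 -> MISS (open row2); precharges=7
Acc 12: bank1 row1 -> MISS (open row1); precharges=8
Acc 13: bank1 row2 -> MISS (open row2); precharges=9
Acc 14: bank1 row0 -> MISS (open row0); precharges=10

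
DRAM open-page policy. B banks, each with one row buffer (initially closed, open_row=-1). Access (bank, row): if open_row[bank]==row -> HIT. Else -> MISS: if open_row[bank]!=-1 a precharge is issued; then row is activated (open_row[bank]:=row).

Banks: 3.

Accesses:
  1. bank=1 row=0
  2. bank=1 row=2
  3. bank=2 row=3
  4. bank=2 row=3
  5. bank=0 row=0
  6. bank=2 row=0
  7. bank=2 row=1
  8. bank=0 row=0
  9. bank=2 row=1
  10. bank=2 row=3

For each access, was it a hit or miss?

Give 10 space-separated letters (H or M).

Acc 1: bank1 row0 -> MISS (open row0); precharges=0
Acc 2: bank1 row2 -> MISS (open row2); precharges=1
Acc 3: bank2 row3 -> MISS (open row3); precharges=1
Acc 4: bank2 row3 -> HIT
Acc 5: bank0 row0 -> MISS (open row0); precharges=1
Acc 6: bank2 row0 -> MISS (open row0); precharges=2
Acc 7: bank2 row1 -> MISS (open row1); precharges=3
Acc 8: bank0 row0 -> HIT
Acc 9: bank2 row1 -> HIT
Acc 10: bank2 row3 -> MISS (open row3); precharges=4

Answer: M M M H M M M H H M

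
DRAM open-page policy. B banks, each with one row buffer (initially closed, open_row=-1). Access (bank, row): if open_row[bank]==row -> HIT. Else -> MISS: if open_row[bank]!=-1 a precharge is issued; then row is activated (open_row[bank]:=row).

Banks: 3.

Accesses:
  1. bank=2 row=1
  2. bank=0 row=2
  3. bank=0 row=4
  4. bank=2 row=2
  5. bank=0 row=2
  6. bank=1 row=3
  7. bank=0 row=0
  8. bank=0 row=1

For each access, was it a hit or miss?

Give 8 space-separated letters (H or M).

Answer: M M M M M M M M

Derivation:
Acc 1: bank2 row1 -> MISS (open row1); precharges=0
Acc 2: bank0 row2 -> MISS (open row2); precharges=0
Acc 3: bank0 row4 -> MISS (open row4); precharges=1
Acc 4: bank2 row2 -> MISS (open row2); precharges=2
Acc 5: bank0 row2 -> MISS (open row2); precharges=3
Acc 6: bank1 row3 -> MISS (open row3); precharges=3
Acc 7: bank0 row0 -> MISS (open row0); precharges=4
Acc 8: bank0 row1 -> MISS (open row1); precharges=5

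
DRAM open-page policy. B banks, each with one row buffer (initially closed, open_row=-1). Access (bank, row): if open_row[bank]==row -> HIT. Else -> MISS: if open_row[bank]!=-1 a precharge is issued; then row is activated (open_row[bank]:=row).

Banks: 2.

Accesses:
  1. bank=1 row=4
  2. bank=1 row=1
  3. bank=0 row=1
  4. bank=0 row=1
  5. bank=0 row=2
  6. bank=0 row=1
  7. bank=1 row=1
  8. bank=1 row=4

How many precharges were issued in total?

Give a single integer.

Acc 1: bank1 row4 -> MISS (open row4); precharges=0
Acc 2: bank1 row1 -> MISS (open row1); precharges=1
Acc 3: bank0 row1 -> MISS (open row1); precharges=1
Acc 4: bank0 row1 -> HIT
Acc 5: bank0 row2 -> MISS (open row2); precharges=2
Acc 6: bank0 row1 -> MISS (open row1); precharges=3
Acc 7: bank1 row1 -> HIT
Acc 8: bank1 row4 -> MISS (open row4); precharges=4

Answer: 4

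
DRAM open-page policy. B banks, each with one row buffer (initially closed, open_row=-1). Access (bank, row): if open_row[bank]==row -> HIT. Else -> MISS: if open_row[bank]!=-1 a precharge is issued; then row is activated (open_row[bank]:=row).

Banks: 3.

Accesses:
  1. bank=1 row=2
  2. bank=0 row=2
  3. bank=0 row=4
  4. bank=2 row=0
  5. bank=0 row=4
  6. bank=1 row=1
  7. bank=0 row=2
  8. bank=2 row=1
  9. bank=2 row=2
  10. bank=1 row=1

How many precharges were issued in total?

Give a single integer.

Answer: 5

Derivation:
Acc 1: bank1 row2 -> MISS (open row2); precharges=0
Acc 2: bank0 row2 -> MISS (open row2); precharges=0
Acc 3: bank0 row4 -> MISS (open row4); precharges=1
Acc 4: bank2 row0 -> MISS (open row0); precharges=1
Acc 5: bank0 row4 -> HIT
Acc 6: bank1 row1 -> MISS (open row1); precharges=2
Acc 7: bank0 row2 -> MISS (open row2); precharges=3
Acc 8: bank2 row1 -> MISS (open row1); precharges=4
Acc 9: bank2 row2 -> MISS (open row2); precharges=5
Acc 10: bank1 row1 -> HIT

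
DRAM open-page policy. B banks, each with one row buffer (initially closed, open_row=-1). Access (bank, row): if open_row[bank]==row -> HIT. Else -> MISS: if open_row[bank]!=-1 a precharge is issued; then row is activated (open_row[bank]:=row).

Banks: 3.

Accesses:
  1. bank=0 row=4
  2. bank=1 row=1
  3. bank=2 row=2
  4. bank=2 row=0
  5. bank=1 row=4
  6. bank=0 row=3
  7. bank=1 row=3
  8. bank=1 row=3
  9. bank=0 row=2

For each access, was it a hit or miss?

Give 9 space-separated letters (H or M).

Acc 1: bank0 row4 -> MISS (open row4); precharges=0
Acc 2: bank1 row1 -> MISS (open row1); precharges=0
Acc 3: bank2 row2 -> MISS (open row2); precharges=0
Acc 4: bank2 row0 -> MISS (open row0); precharges=1
Acc 5: bank1 row4 -> MISS (open row4); precharges=2
Acc 6: bank0 row3 -> MISS (open row3); precharges=3
Acc 7: bank1 row3 -> MISS (open row3); precharges=4
Acc 8: bank1 row3 -> HIT
Acc 9: bank0 row2 -> MISS (open row2); precharges=5

Answer: M M M M M M M H M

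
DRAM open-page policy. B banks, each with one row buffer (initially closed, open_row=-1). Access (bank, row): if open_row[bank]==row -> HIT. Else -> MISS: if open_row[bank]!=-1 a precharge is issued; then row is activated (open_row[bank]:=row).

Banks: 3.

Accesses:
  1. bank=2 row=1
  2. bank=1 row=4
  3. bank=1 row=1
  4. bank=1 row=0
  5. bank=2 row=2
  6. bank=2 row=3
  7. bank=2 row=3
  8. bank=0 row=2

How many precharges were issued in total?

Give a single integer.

Acc 1: bank2 row1 -> MISS (open row1); precharges=0
Acc 2: bank1 row4 -> MISS (open row4); precharges=0
Acc 3: bank1 row1 -> MISS (open row1); precharges=1
Acc 4: bank1 row0 -> MISS (open row0); precharges=2
Acc 5: bank2 row2 -> MISS (open row2); precharges=3
Acc 6: bank2 row3 -> MISS (open row3); precharges=4
Acc 7: bank2 row3 -> HIT
Acc 8: bank0 row2 -> MISS (open row2); precharges=4

Answer: 4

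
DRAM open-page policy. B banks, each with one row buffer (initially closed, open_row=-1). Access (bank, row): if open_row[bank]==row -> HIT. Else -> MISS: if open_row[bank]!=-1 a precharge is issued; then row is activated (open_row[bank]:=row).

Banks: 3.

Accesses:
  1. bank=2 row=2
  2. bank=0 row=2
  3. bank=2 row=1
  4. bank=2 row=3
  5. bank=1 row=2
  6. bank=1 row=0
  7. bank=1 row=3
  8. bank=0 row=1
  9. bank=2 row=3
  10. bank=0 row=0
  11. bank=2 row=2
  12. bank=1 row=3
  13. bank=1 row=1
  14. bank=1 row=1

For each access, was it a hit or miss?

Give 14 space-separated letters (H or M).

Answer: M M M M M M M M H M M H M H

Derivation:
Acc 1: bank2 row2 -> MISS (open row2); precharges=0
Acc 2: bank0 row2 -> MISS (open row2); precharges=0
Acc 3: bank2 row1 -> MISS (open row1); precharges=1
Acc 4: bank2 row3 -> MISS (open row3); precharges=2
Acc 5: bank1 row2 -> MISS (open row2); precharges=2
Acc 6: bank1 row0 -> MISS (open row0); precharges=3
Acc 7: bank1 row3 -> MISS (open row3); precharges=4
Acc 8: bank0 row1 -> MISS (open row1); precharges=5
Acc 9: bank2 row3 -> HIT
Acc 10: bank0 row0 -> MISS (open row0); precharges=6
Acc 11: bank2 row2 -> MISS (open row2); precharges=7
Acc 12: bank1 row3 -> HIT
Acc 13: bank1 row1 -> MISS (open row1); precharges=8
Acc 14: bank1 row1 -> HIT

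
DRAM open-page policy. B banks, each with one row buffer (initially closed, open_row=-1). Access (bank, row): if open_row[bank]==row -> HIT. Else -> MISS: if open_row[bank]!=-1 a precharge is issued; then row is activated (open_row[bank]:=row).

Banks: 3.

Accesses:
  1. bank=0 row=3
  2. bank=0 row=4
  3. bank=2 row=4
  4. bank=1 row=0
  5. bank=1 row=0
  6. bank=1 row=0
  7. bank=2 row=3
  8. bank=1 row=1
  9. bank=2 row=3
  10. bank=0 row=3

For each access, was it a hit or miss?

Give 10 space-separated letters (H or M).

Answer: M M M M H H M M H M

Derivation:
Acc 1: bank0 row3 -> MISS (open row3); precharges=0
Acc 2: bank0 row4 -> MISS (open row4); precharges=1
Acc 3: bank2 row4 -> MISS (open row4); precharges=1
Acc 4: bank1 row0 -> MISS (open row0); precharges=1
Acc 5: bank1 row0 -> HIT
Acc 6: bank1 row0 -> HIT
Acc 7: bank2 row3 -> MISS (open row3); precharges=2
Acc 8: bank1 row1 -> MISS (open row1); precharges=3
Acc 9: bank2 row3 -> HIT
Acc 10: bank0 row3 -> MISS (open row3); precharges=4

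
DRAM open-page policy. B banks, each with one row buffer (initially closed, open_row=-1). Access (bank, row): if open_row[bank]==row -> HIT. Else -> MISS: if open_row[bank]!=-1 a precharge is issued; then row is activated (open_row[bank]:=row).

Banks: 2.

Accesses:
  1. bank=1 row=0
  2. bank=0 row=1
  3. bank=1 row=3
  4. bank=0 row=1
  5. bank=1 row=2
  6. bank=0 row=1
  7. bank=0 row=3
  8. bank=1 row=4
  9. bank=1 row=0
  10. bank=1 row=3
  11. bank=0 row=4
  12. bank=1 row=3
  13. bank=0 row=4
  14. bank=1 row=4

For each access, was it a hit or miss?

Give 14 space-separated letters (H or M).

Answer: M M M H M H M M M M M H H M

Derivation:
Acc 1: bank1 row0 -> MISS (open row0); precharges=0
Acc 2: bank0 row1 -> MISS (open row1); precharges=0
Acc 3: bank1 row3 -> MISS (open row3); precharges=1
Acc 4: bank0 row1 -> HIT
Acc 5: bank1 row2 -> MISS (open row2); precharges=2
Acc 6: bank0 row1 -> HIT
Acc 7: bank0 row3 -> MISS (open row3); precharges=3
Acc 8: bank1 row4 -> MISS (open row4); precharges=4
Acc 9: bank1 row0 -> MISS (open row0); precharges=5
Acc 10: bank1 row3 -> MISS (open row3); precharges=6
Acc 11: bank0 row4 -> MISS (open row4); precharges=7
Acc 12: bank1 row3 -> HIT
Acc 13: bank0 row4 -> HIT
Acc 14: bank1 row4 -> MISS (open row4); precharges=8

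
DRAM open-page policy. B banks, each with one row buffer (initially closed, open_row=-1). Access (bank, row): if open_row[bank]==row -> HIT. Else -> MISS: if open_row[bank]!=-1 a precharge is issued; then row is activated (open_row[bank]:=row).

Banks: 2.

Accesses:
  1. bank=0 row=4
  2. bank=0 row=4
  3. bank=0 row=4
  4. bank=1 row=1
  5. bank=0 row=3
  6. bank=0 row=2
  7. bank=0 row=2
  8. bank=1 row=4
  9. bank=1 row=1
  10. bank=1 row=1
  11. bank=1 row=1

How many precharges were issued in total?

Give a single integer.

Acc 1: bank0 row4 -> MISS (open row4); precharges=0
Acc 2: bank0 row4 -> HIT
Acc 3: bank0 row4 -> HIT
Acc 4: bank1 row1 -> MISS (open row1); precharges=0
Acc 5: bank0 row3 -> MISS (open row3); precharges=1
Acc 6: bank0 row2 -> MISS (open row2); precharges=2
Acc 7: bank0 row2 -> HIT
Acc 8: bank1 row4 -> MISS (open row4); precharges=3
Acc 9: bank1 row1 -> MISS (open row1); precharges=4
Acc 10: bank1 row1 -> HIT
Acc 11: bank1 row1 -> HIT

Answer: 4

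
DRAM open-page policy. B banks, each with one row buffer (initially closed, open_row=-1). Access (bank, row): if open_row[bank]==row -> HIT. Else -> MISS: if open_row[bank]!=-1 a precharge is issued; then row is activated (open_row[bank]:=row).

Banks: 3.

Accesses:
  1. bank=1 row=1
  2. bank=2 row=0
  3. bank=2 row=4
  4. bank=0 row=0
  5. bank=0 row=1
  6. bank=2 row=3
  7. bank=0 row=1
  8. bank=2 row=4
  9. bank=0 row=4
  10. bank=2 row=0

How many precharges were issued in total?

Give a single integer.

Answer: 6

Derivation:
Acc 1: bank1 row1 -> MISS (open row1); precharges=0
Acc 2: bank2 row0 -> MISS (open row0); precharges=0
Acc 3: bank2 row4 -> MISS (open row4); precharges=1
Acc 4: bank0 row0 -> MISS (open row0); precharges=1
Acc 5: bank0 row1 -> MISS (open row1); precharges=2
Acc 6: bank2 row3 -> MISS (open row3); precharges=3
Acc 7: bank0 row1 -> HIT
Acc 8: bank2 row4 -> MISS (open row4); precharges=4
Acc 9: bank0 row4 -> MISS (open row4); precharges=5
Acc 10: bank2 row0 -> MISS (open row0); precharges=6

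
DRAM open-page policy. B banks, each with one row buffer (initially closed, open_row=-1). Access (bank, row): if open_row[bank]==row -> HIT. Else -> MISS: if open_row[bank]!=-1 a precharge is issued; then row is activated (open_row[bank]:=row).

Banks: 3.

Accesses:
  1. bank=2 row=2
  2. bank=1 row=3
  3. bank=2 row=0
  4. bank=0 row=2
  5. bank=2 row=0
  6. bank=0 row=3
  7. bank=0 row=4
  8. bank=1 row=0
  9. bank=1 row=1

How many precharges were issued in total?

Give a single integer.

Acc 1: bank2 row2 -> MISS (open row2); precharges=0
Acc 2: bank1 row3 -> MISS (open row3); precharges=0
Acc 3: bank2 row0 -> MISS (open row0); precharges=1
Acc 4: bank0 row2 -> MISS (open row2); precharges=1
Acc 5: bank2 row0 -> HIT
Acc 6: bank0 row3 -> MISS (open row3); precharges=2
Acc 7: bank0 row4 -> MISS (open row4); precharges=3
Acc 8: bank1 row0 -> MISS (open row0); precharges=4
Acc 9: bank1 row1 -> MISS (open row1); precharges=5

Answer: 5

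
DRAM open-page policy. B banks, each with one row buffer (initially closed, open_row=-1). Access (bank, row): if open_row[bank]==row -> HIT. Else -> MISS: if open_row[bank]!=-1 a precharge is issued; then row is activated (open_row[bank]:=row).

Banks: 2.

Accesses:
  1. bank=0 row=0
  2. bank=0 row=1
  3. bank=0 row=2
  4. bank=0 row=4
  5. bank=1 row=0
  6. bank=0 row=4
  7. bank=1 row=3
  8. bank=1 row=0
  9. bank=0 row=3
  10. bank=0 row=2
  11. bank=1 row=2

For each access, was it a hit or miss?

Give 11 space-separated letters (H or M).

Acc 1: bank0 row0 -> MISS (open row0); precharges=0
Acc 2: bank0 row1 -> MISS (open row1); precharges=1
Acc 3: bank0 row2 -> MISS (open row2); precharges=2
Acc 4: bank0 row4 -> MISS (open row4); precharges=3
Acc 5: bank1 row0 -> MISS (open row0); precharges=3
Acc 6: bank0 row4 -> HIT
Acc 7: bank1 row3 -> MISS (open row3); precharges=4
Acc 8: bank1 row0 -> MISS (open row0); precharges=5
Acc 9: bank0 row3 -> MISS (open row3); precharges=6
Acc 10: bank0 row2 -> MISS (open row2); precharges=7
Acc 11: bank1 row2 -> MISS (open row2); precharges=8

Answer: M M M M M H M M M M M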